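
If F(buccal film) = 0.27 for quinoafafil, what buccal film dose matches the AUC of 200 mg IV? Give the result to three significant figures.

D_buccal = 741 mg

For equal systemic exposure: F × D_ev = D_iv
D_ev = D_iv / F = 200 / 0.27 = 740.741 mg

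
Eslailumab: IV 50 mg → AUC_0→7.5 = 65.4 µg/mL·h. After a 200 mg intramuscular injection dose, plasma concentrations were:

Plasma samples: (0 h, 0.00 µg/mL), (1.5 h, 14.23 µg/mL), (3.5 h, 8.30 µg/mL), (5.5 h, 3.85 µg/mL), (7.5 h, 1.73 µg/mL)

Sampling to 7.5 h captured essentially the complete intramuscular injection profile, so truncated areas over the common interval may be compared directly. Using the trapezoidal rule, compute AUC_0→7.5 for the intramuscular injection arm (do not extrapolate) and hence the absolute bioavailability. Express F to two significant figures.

F = 0.19

Trapezoidal AUC_0→7.5 (intramuscular injection):
  [0→1.5]: (0.00+14.23)/2 × 1.5 = 10.6725
  [1.5→3.5]: (14.23+8.30)/2 × 2 = 22.53
  [3.5→5.5]: (8.30+3.85)/2 × 2 = 12.15
  [5.5→7.5]: (3.85+1.73)/2 × 2 = 5.58
  Sum = 50.9325 µg/mL·h
F = (AUC_ev/D_ev)/(AUC_iv/D_iv) = (50.9325/200)/(65.4/50) = 0.2546625/1.308 = 0.1947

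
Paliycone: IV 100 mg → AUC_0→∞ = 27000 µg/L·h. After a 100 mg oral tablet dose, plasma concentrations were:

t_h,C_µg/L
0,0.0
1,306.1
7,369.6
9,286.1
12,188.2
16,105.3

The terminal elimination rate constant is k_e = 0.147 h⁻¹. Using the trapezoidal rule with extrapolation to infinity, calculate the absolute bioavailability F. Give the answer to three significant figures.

F = 0.180

Trapezoidal AUC_0→16 (oral tablet):
  [0→1]: (0.0+306.1)/2 × 1 = 153.05
  [1→7]: (306.1+369.6)/2 × 6 = 2027.1
  [7→9]: (369.6+286.1)/2 × 2 = 655.7
  [9→12]: (286.1+188.2)/2 × 3 = 711.45
  [12→16]: (188.2+105.3)/2 × 4 = 587.0
  Sum = 4134.3 µg/L·h
Tail: C_last/k_e = 105.3/0.147 = 716.327
AUC_0→∞ (oral tablet) = 4134.3 + 716.327 = 4850.627 µg/L·h
F = (AUC_ev/D_ev)/(AUC_iv/D_iv) = (4850.627/100)/(27000/100) = 48.50627/270 = 0.1797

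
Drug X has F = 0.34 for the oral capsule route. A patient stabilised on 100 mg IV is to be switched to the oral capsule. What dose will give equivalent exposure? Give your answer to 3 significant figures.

D_oral = 294 mg

For equal systemic exposure: F × D_ev = D_iv
D_ev = D_iv / F = 100 / 0.34 = 294.118 mg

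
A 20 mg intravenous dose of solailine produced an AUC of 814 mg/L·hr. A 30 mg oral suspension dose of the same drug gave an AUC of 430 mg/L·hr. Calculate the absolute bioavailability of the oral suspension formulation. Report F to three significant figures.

F = 0.352

F = (AUC_ev / D_ev) / (AUC_iv / D_iv)
  = (430/30) / (814/20)
  = 14.3333 / 40.7 = 0.3522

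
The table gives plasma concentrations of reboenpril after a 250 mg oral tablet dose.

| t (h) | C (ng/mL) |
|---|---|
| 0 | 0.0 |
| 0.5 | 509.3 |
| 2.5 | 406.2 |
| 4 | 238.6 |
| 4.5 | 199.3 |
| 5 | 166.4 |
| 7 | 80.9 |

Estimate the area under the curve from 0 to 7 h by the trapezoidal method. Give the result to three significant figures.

AUC = 1970 ng/mL·h

Trapezoidal AUC_0→7:
  [0→0.5]: (0.0+509.3)/2 × 0.5 = 127.325
  [0.5→2.5]: (509.3+406.2)/2 × 2 = 915.5
  [2.5→4]: (406.2+238.6)/2 × 1.5 = 483.6
  [4→4.5]: (238.6+199.3)/2 × 0.5 = 109.475
  [4.5→5]: (199.3+166.4)/2 × 0.5 = 91.425
  [5→7]: (166.4+80.9)/2 × 2 = 247.3
  Sum = 1974.625 ng/mL·h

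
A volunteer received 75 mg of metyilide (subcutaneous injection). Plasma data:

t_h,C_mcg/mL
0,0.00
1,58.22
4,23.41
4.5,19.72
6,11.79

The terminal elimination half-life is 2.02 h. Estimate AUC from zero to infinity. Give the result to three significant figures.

AUC = 220 mcg/mL·h

Trapezoidal AUC_0→6:
  [0→1]: (0.00+58.22)/2 × 1 = 29.11
  [1→4]: (58.22+23.41)/2 × 3 = 122.445
  [4→4.5]: (23.41+19.72)/2 × 0.5 = 10.7825
  [4.5→6]: (19.72+11.79)/2 × 1.5 = 23.6325
  Sum = 185.97 mcg/mL·h
k_e = ln2 / t½ = 0.693147 / 2.02 = 0.3431 h^-1
Extrapolated tail: C_last / k_e = 11.79 / 0.3431 = 34.363
AUC_0→∞ = 185.97 + 34.363 = 220.333 mcg/mL·h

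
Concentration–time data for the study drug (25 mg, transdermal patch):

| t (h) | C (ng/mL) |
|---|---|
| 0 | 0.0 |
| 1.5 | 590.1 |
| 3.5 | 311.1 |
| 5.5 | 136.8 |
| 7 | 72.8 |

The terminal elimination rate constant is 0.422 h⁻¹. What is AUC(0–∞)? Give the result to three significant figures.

Trapezoidal AUC_0→7:
  [0→1.5]: (0.0+590.1)/2 × 1.5 = 442.575
  [1.5→3.5]: (590.1+311.1)/2 × 2 = 901.2
  [3.5→5.5]: (311.1+136.8)/2 × 2 = 447.9
  [5.5→7]: (136.8+72.8)/2 × 1.5 = 157.2
  Sum = 1948.875 ng/mL·h
Extrapolated tail: C_last / k_e = 72.8 / 0.422 = 172.512
AUC_0→∞ = 1948.875 + 172.512 = 2121.387 ng/mL·h

AUC = 2120 ng/mL·h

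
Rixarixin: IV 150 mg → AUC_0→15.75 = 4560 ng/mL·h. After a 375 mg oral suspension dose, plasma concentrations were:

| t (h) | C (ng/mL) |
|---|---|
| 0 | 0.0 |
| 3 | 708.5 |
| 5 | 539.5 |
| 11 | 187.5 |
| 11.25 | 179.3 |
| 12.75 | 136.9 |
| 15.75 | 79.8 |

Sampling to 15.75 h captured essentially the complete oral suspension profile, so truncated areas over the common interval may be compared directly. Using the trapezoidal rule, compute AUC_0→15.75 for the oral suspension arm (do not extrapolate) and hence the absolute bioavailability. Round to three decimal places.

Trapezoidal AUC_0→15.75 (oral suspension):
  [0→3]: (0.0+708.5)/2 × 3 = 1062.75
  [3→5]: (708.5+539.5)/2 × 2 = 1248.0
  [5→11]: (539.5+187.5)/2 × 6 = 2181.0
  [11→11.25]: (187.5+179.3)/2 × 0.25 = 45.85
  [11.25→12.75]: (179.3+136.9)/2 × 1.5 = 237.15
  [12.75→15.75]: (136.9+79.8)/2 × 3 = 325.05
  Sum = 5099.8 ng/mL·h
F = (AUC_ev/D_ev)/(AUC_iv/D_iv) = (5099.8/375)/(4560/150) = 13.5995/30.4 = 0.4474

F = 0.447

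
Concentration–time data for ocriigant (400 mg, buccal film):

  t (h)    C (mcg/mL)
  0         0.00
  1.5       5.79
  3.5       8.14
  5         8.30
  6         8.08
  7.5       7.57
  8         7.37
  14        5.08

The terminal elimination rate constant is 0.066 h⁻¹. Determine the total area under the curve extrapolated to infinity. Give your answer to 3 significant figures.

AUC = 169 mcg/mL·h

Trapezoidal AUC_0→14:
  [0→1.5]: (0.00+5.79)/2 × 1.5 = 4.3425
  [1.5→3.5]: (5.79+8.14)/2 × 2 = 13.93
  [3.5→5]: (8.14+8.30)/2 × 1.5 = 12.33
  [5→6]: (8.30+8.08)/2 × 1 = 8.19
  [6→7.5]: (8.08+7.57)/2 × 1.5 = 11.7375
  [7.5→8]: (7.57+7.37)/2 × 0.5 = 3.735
  [8→14]: (7.37+5.08)/2 × 6 = 37.35
  Sum = 91.615 mcg/mL·h
Extrapolated tail: C_last / k_e = 5.08 / 0.066 = 76.970
AUC_0→∞ = 91.615 + 76.970 = 168.585 mcg/mL·h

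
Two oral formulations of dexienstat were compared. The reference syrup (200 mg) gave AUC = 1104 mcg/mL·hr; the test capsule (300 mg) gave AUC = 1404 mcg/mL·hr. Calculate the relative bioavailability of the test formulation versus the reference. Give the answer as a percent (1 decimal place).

F_rel = 84.8%

F_rel = (AUC_test/D_test) / (AUC_ref/D_ref)
      = (1404/300) / (1104/200)
      = 4.68 / 5.52 = 0.8478 = 84.78%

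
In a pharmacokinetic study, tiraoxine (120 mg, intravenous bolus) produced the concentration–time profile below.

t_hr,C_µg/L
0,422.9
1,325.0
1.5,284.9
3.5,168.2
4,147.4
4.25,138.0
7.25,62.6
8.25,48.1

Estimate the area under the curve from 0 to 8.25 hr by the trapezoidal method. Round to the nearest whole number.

AUC = 1450 µg/L·hr

Trapezoidal AUC_0→8.25:
  [0→1]: (422.9+325.0)/2 × 1 = 373.95
  [1→1.5]: (325.0+284.9)/2 × 0.5 = 152.475
  [1.5→3.5]: (284.9+168.2)/2 × 2 = 453.1
  [3.5→4]: (168.2+147.4)/2 × 0.5 = 78.9
  [4→4.25]: (147.4+138.0)/2 × 0.25 = 35.675
  [4.25→7.25]: (138.0+62.6)/2 × 3 = 300.9
  [7.25→8.25]: (62.6+48.1)/2 × 1 = 55.35
  Sum = 1450.35 µg/L·hr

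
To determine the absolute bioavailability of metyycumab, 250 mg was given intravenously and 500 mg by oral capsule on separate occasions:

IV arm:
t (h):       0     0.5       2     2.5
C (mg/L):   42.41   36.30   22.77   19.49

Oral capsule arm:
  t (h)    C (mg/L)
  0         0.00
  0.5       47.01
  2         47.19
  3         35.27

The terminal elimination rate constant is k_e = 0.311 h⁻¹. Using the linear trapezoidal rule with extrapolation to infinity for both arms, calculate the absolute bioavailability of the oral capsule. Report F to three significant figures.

F = 0.864

Trapezoidal AUC_0→2.5 (IV):
  [0→0.5]: (42.41+36.30)/2 × 0.5 = 19.6775
  [0.5→2]: (36.30+22.77)/2 × 1.5 = 44.3025
  [2→2.5]: (22.77+19.49)/2 × 0.5 = 10.565
  Sum = 74.545 mg/L·h
IV tail: 19.49/0.311 = 62.669; AUC_iv,0→∞ = 74.545 + 62.669 = 137.214 mg/L·h
Trapezoidal AUC_0→3 (oral capsule):
  [0→0.5]: (0.00+47.01)/2 × 0.5 = 11.7525
  [0.5→2]: (47.01+47.19)/2 × 1.5 = 70.65
  [2→3]: (47.19+35.27)/2 × 1 = 41.23
  Sum = 123.6325 mg/L·h
oral capsule tail: 35.27/0.311 = 113.408; AUC_ev,0→∞ = 123.6325 + 113.408 = 237.0405 mg/L·h
F = (AUC_ev/D_ev)/(AUC_iv/D_iv) = (237.0405/500)/(137.214/250) = 0.474081/0.548856 = 0.8638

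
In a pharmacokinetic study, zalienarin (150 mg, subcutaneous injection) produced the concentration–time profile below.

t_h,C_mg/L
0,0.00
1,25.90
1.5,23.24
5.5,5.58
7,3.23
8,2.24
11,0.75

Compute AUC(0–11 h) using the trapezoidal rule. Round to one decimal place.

AUC = 96.7 mg/L·h

Trapezoidal AUC_0→11:
  [0→1]: (0.00+25.90)/2 × 1 = 12.95
  [1→1.5]: (25.90+23.24)/2 × 0.5 = 12.285
  [1.5→5.5]: (23.24+5.58)/2 × 4 = 57.64
  [5.5→7]: (5.58+3.23)/2 × 1.5 = 6.6075
  [7→8]: (3.23+2.24)/2 × 1 = 2.735
  [8→11]: (2.24+0.75)/2 × 3 = 4.485
  Sum = 96.7025 mg/L·h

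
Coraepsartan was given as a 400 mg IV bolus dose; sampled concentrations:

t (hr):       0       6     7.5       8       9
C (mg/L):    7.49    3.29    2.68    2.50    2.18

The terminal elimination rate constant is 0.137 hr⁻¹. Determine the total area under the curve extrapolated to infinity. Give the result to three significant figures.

AUC = 56.4 mg/L·hr

Trapezoidal AUC_0→9:
  [0→6]: (7.49+3.29)/2 × 6 = 32.34
  [6→7.5]: (3.29+2.68)/2 × 1.5 = 4.4775
  [7.5→8]: (2.68+2.50)/2 × 0.5 = 1.295
  [8→9]: (2.50+2.18)/2 × 1 = 2.34
  Sum = 40.4525 mg/L·hr
Extrapolated tail: C_last / k_e = 2.18 / 0.137 = 15.912
AUC_0→∞ = 40.4525 + 15.912 = 56.3645 mg/L·hr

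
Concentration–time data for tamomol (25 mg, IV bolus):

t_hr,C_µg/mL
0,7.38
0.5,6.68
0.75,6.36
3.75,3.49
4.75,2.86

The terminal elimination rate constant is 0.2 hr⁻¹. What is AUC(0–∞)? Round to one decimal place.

Trapezoidal AUC_0→4.75:
  [0→0.5]: (7.38+6.68)/2 × 0.5 = 3.515
  [0.5→0.75]: (6.68+6.36)/2 × 0.25 = 1.63
  [0.75→3.75]: (6.36+3.49)/2 × 3 = 14.775
  [3.75→4.75]: (3.49+2.86)/2 × 1 = 3.175
  Sum = 23.095 µg/mL·hr
Extrapolated tail: C_last / k_e = 2.86 / 0.2 = 14.300
AUC_0→∞ = 23.095 + 14.300 = 37.395 µg/mL·hr

AUC = 37.4 µg/mL·hr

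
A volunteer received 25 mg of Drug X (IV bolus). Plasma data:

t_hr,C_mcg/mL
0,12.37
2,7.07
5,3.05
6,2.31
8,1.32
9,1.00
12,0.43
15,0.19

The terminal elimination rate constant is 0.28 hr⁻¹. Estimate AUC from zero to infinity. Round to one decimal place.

Trapezoidal AUC_0→15:
  [0→2]: (12.37+7.07)/2 × 2 = 19.44
  [2→5]: (7.07+3.05)/2 × 3 = 15.18
  [5→6]: (3.05+2.31)/2 × 1 = 2.68
  [6→8]: (2.31+1.32)/2 × 2 = 3.63
  [8→9]: (1.32+1.00)/2 × 1 = 1.16
  [9→12]: (1.00+0.43)/2 × 3 = 2.145
  [12→15]: (0.43+0.19)/2 × 3 = 0.93
  Sum = 45.165 mcg/mL·hr
Extrapolated tail: C_last / k_e = 0.19 / 0.28 = 0.679
AUC_0→∞ = 45.165 + 0.679 = 45.844 mcg/mL·hr

AUC = 45.8 mcg/mL·hr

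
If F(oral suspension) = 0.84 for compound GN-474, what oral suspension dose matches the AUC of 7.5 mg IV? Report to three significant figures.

For equal systemic exposure: F × D_ev = D_iv
D_ev = D_iv / F = 7.5 / 0.84 = 8.92857 mg

D_oral = 8.93 mg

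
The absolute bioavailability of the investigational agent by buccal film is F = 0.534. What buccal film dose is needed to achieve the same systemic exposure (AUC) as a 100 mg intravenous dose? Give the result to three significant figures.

For equal systemic exposure: F × D_ev = D_iv
D_ev = D_iv / F = 100 / 0.534 = 187.266 mg

D_buccal = 187 mg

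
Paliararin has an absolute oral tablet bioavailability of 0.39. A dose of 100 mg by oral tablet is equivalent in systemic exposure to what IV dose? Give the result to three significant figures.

D_iv = 39.0 mg

Systemic exposure from an extravascular dose = F × D_ev, so the equivalent IV dose is F × D_ev.
D_iv = F × D_ev = 0.39 × 100 = 39 mg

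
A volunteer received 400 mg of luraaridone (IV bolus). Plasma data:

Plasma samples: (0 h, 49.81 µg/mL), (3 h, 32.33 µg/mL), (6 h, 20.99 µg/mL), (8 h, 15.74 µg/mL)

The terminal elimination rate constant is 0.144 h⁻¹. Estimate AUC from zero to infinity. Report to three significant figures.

Trapezoidal AUC_0→8:
  [0→3]: (49.81+32.33)/2 × 3 = 123.21
  [3→6]: (32.33+20.99)/2 × 3 = 79.98
  [6→8]: (20.99+15.74)/2 × 2 = 36.73
  Sum = 239.92 µg/mL·h
Extrapolated tail: C_last / k_e = 15.74 / 0.144 = 109.306
AUC_0→∞ = 239.92 + 109.306 = 349.226 µg/mL·h

AUC = 349 µg/mL·h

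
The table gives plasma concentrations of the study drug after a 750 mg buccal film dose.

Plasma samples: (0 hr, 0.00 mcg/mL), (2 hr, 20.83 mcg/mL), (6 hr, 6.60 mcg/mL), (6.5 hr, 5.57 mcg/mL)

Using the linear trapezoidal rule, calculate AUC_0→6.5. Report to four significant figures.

AUC = 78.73 mcg/mL·hr

Trapezoidal AUC_0→6.5:
  [0→2]: (0.00+20.83)/2 × 2 = 20.83
  [2→6]: (20.83+6.60)/2 × 4 = 54.86
  [6→6.5]: (6.60+5.57)/2 × 0.5 = 3.0425
  Sum = 78.7325 mcg/mL·hr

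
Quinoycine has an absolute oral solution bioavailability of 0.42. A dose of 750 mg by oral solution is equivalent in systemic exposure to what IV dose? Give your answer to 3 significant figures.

D_iv = 315 mg

Systemic exposure from an extravascular dose = F × D_ev, so the equivalent IV dose is F × D_ev.
D_iv = F × D_ev = 0.42 × 750 = 315 mg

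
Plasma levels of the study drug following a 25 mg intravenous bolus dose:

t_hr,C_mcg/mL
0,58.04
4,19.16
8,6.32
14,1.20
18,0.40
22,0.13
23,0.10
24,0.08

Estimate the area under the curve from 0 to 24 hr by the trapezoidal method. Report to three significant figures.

AUC = 232 mcg/mL·hr

Trapezoidal AUC_0→24:
  [0→4]: (58.04+19.16)/2 × 4 = 154.4
  [4→8]: (19.16+6.32)/2 × 4 = 50.96
  [8→14]: (6.32+1.20)/2 × 6 = 22.56
  [14→18]: (1.20+0.40)/2 × 4 = 3.2
  [18→22]: (0.40+0.13)/2 × 4 = 1.06
  [22→23]: (0.13+0.10)/2 × 1 = 0.115
  [23→24]: (0.10+0.08)/2 × 1 = 0.09
  Sum = 232.385 mcg/mL·hr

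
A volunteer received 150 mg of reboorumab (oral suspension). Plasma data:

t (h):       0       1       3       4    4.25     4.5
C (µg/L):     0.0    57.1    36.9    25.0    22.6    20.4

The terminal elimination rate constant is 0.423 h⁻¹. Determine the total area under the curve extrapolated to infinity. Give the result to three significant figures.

Trapezoidal AUC_0→4.5:
  [0→1]: (0.0+57.1)/2 × 1 = 28.55
  [1→3]: (57.1+36.9)/2 × 2 = 94.0
  [3→4]: (36.9+25.0)/2 × 1 = 30.95
  [4→4.25]: (25.0+22.6)/2 × 0.25 = 5.95
  [4.25→4.5]: (22.6+20.4)/2 × 0.25 = 5.375
  Sum = 164.825 µg/L·h
Extrapolated tail: C_last / k_e = 20.4 / 0.423 = 48.227
AUC_0→∞ = 164.825 + 48.227 = 213.052 µg/L·h

AUC = 213 µg/L·h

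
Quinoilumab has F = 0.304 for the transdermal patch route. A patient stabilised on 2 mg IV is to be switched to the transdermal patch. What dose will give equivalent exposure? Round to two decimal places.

For equal systemic exposure: F × D_ev = D_iv
D_ev = D_iv / F = 2 / 0.304 = 6.57895 mg

D_transdermal = 6.58 mg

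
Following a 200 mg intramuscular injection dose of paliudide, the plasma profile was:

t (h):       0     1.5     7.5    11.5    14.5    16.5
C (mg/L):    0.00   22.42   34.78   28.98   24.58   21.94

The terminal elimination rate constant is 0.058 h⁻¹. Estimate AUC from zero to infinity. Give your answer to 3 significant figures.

Trapezoidal AUC_0→16.5:
  [0→1.5]: (0.00+22.42)/2 × 1.5 = 16.815
  [1.5→7.5]: (22.42+34.78)/2 × 6 = 171.6
  [7.5→11.5]: (34.78+28.98)/2 × 4 = 127.52
  [11.5→14.5]: (28.98+24.58)/2 × 3 = 80.34
  [14.5→16.5]: (24.58+21.94)/2 × 2 = 46.52
  Sum = 442.795 mg/L·h
Extrapolated tail: C_last / k_e = 21.94 / 0.058 = 378.276
AUC_0→∞ = 442.795 + 378.276 = 821.071 mg/L·h

AUC = 821 mg/L·h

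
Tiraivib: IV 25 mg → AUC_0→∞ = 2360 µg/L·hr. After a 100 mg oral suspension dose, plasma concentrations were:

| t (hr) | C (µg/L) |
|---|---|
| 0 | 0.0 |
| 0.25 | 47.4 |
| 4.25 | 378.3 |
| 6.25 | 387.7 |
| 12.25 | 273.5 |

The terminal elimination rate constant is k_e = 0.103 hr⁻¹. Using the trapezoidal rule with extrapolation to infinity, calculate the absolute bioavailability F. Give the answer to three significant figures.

Trapezoidal AUC_0→12.25 (oral suspension):
  [0→0.25]: (0.0+47.4)/2 × 0.25 = 5.925
  [0.25→4.25]: (47.4+378.3)/2 × 4 = 851.4
  [4.25→6.25]: (378.3+387.7)/2 × 2 = 766.0
  [6.25→12.25]: (387.7+273.5)/2 × 6 = 1983.6
  Sum = 3606.925 µg/L·hr
Tail: C_last/k_e = 273.5/0.103 = 2655.340
AUC_0→∞ (oral suspension) = 3606.925 + 2655.340 = 6262.265 µg/L·hr
F = (AUC_ev/D_ev)/(AUC_iv/D_iv) = (6262.265/100)/(2360/25) = 62.62265/94.4 = 0.6634

F = 0.663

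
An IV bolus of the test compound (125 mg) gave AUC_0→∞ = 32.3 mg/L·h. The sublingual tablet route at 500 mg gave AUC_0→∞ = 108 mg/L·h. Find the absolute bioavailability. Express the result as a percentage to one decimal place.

F = 83.6%

F = (AUC_ev / D_ev) / (AUC_iv / D_iv)
  = (108/500) / (32.3/125)
  = 0.216 / 0.2584 = 0.8359
  = 83.59%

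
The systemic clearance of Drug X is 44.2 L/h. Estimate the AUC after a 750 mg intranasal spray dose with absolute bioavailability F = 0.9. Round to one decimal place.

AUC = 15.3 mg/L·h

AUC_0→∞ = F × Dose / CL
        = 0.9 × 750 / 44.2 = 15.2715 mg/L·h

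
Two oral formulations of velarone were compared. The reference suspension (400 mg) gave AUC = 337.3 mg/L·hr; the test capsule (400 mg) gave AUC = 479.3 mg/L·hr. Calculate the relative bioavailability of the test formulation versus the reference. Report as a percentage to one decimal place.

F_rel = 142.1%

F_rel = (AUC_test/D_test) / (AUC_ref/D_ref)
      = (479.3/400) / (337.3/400)
      = 1.19825 / 0.84325 = 1.4210 = 142.10%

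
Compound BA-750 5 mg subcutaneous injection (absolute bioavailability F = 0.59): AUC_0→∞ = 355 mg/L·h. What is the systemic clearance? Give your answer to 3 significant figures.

CL = F × Dose / AUC_0→∞
   = 0.59 × 5 / 355 = 0.00830986 L/h

CL = 0.00831 L/h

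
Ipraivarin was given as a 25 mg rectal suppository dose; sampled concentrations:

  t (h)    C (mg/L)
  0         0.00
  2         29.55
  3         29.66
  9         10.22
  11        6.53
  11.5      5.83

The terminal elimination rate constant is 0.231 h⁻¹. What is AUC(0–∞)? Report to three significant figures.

Trapezoidal AUC_0→11.5:
  [0→2]: (0.00+29.55)/2 × 2 = 29.55
  [2→3]: (29.55+29.66)/2 × 1 = 29.605
  [3→9]: (29.66+10.22)/2 × 6 = 119.64
  [9→11]: (10.22+6.53)/2 × 2 = 16.75
  [11→11.5]: (6.53+5.83)/2 × 0.5 = 3.09
  Sum = 198.635 mg/L·h
Extrapolated tail: C_last / k_e = 5.83 / 0.231 = 25.238
AUC_0→∞ = 198.635 + 25.238 = 223.873 mg/L·h

AUC = 224 mg/L·h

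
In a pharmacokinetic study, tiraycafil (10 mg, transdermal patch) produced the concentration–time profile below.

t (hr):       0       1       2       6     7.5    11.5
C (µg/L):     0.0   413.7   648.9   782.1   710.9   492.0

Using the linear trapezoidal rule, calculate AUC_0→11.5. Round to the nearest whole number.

AUC = 7126 µg/L·hr

Trapezoidal AUC_0→11.5:
  [0→1]: (0.0+413.7)/2 × 1 = 206.85
  [1→2]: (413.7+648.9)/2 × 1 = 531.3
  [2→6]: (648.9+782.1)/2 × 4 = 2862.0
  [6→7.5]: (782.1+710.9)/2 × 1.5 = 1119.75
  [7.5→11.5]: (710.9+492.0)/2 × 4 = 2405.8
  Sum = 7125.7 µg/L·hr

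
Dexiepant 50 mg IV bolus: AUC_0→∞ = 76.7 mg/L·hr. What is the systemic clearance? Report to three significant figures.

CL = 0.652 L/hr

CL = Dose_iv / AUC_0→∞
   = 50 / 76.7 = 0.65189 L/hr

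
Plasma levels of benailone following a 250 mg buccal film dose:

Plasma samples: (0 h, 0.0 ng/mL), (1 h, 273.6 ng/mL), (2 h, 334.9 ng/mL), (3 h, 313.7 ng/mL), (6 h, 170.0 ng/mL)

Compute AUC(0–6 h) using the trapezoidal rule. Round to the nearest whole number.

AUC = 1491 ng/mL·h

Trapezoidal AUC_0→6:
  [0→1]: (0.0+273.6)/2 × 1 = 136.8
  [1→2]: (273.6+334.9)/2 × 1 = 304.25
  [2→3]: (334.9+313.7)/2 × 1 = 324.3
  [3→6]: (313.7+170.0)/2 × 3 = 725.55
  Sum = 1490.9 ng/mL·h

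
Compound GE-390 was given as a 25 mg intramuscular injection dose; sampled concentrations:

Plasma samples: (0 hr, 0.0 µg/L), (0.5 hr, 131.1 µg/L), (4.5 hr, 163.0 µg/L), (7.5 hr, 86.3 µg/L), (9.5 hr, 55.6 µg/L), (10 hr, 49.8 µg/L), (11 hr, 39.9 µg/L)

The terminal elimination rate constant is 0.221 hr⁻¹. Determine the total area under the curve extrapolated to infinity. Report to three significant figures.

AUC = 1390 µg/L·hr

Trapezoidal AUC_0→11:
  [0→0.5]: (0.0+131.1)/2 × 0.5 = 32.775
  [0.5→4.5]: (131.1+163.0)/2 × 4 = 588.2
  [4.5→7.5]: (163.0+86.3)/2 × 3 = 373.95
  [7.5→9.5]: (86.3+55.6)/2 × 2 = 141.9
  [9.5→10]: (55.6+49.8)/2 × 0.5 = 26.35
  [10→11]: (49.8+39.9)/2 × 1 = 44.85
  Sum = 1208.025 µg/L·hr
Extrapolated tail: C_last / k_e = 39.9 / 0.221 = 180.543
AUC_0→∞ = 1208.025 + 180.543 = 1388.568 µg/L·hr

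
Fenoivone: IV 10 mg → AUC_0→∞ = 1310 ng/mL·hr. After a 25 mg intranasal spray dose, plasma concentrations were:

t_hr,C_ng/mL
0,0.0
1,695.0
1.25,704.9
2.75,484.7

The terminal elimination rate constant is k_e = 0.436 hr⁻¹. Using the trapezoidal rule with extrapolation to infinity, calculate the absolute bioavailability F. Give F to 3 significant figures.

F = 0.771

Trapezoidal AUC_0→2.75 (intranasal spray):
  [0→1]: (0.0+695.0)/2 × 1 = 347.5
  [1→1.25]: (695.0+704.9)/2 × 0.25 = 174.9875
  [1.25→2.75]: (704.9+484.7)/2 × 1.5 = 892.2
  Sum = 1414.6875 ng/mL·hr
Tail: C_last/k_e = 484.7/0.436 = 1111.697
AUC_0→∞ (intranasal spray) = 1414.6875 + 1111.697 = 2526.3845 ng/mL·hr
F = (AUC_ev/D_ev)/(AUC_iv/D_iv) = (2526.3845/25)/(1310/10) = 101.05538/131 = 0.7714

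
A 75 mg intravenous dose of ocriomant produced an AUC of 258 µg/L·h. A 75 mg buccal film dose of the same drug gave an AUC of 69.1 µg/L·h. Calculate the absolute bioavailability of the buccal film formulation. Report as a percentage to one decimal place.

F = (AUC_ev / D_ev) / (AUC_iv / D_iv)
  = (69.1/75) / (258/75)
  = 0.921333 / 3.44 = 0.2678
  = 26.78%

F = 26.8%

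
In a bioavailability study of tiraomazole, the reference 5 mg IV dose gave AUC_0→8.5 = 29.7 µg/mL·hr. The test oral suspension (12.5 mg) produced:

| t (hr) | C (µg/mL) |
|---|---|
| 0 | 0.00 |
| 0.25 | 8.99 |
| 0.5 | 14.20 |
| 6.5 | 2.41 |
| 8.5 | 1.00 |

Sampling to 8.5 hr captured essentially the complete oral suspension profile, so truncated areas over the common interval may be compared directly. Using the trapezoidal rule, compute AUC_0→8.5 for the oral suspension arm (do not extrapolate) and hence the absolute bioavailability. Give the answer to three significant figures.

F = 0.771

Trapezoidal AUC_0→8.5 (oral suspension):
  [0→0.25]: (0.00+8.99)/2 × 0.25 = 1.12375
  [0.25→0.5]: (8.99+14.20)/2 × 0.25 = 2.89875
  [0.5→6.5]: (14.20+2.41)/2 × 6 = 49.83
  [6.5→8.5]: (2.41+1.00)/2 × 2 = 3.41
  Sum = 57.2625 µg/mL·hr
F = (AUC_ev/D_ev)/(AUC_iv/D_iv) = (57.2625/12.5)/(29.7/5) = 4.581/5.94 = 0.7712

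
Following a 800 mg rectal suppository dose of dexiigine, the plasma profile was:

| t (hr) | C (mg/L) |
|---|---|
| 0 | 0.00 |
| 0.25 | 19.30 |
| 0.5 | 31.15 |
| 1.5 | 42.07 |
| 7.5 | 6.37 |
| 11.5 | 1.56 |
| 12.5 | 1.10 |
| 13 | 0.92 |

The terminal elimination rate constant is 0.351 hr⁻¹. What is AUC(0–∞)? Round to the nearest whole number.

AUC = 211 mg/L·hr

Trapezoidal AUC_0→13:
  [0→0.25]: (0.00+19.30)/2 × 0.25 = 2.4125
  [0.25→0.5]: (19.30+31.15)/2 × 0.25 = 6.30625
  [0.5→1.5]: (31.15+42.07)/2 × 1 = 36.61
  [1.5→7.5]: (42.07+6.37)/2 × 6 = 145.32
  [7.5→11.5]: (6.37+1.56)/2 × 4 = 15.86
  [11.5→12.5]: (1.56+1.10)/2 × 1 = 1.33
  [12.5→13]: (1.10+0.92)/2 × 0.5 = 0.505
  Sum = 208.34375 mg/L·hr
Extrapolated tail: C_last / k_e = 0.92 / 0.351 = 2.621
AUC_0→∞ = 208.34375 + 2.621 = 210.96475 mg/L·hr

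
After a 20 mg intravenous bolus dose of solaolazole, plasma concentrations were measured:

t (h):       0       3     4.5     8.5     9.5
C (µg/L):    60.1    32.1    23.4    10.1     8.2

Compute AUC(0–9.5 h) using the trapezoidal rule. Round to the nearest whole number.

AUC = 256 µg/L·h

Trapezoidal AUC_0→9.5:
  [0→3]: (60.1+32.1)/2 × 3 = 138.3
  [3→4.5]: (32.1+23.4)/2 × 1.5 = 41.625
  [4.5→8.5]: (23.4+10.1)/2 × 4 = 67.0
  [8.5→9.5]: (10.1+8.2)/2 × 1 = 9.15
  Sum = 256.075 µg/L·h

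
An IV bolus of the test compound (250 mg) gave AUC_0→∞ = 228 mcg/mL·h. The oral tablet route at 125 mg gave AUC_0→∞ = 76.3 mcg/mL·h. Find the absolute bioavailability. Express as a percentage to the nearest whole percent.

F = (AUC_ev / D_ev) / (AUC_iv / D_iv)
  = (76.3/125) / (228/250)
  = 0.6104 / 0.912 = 0.6693
  = 66.93%

F = 67%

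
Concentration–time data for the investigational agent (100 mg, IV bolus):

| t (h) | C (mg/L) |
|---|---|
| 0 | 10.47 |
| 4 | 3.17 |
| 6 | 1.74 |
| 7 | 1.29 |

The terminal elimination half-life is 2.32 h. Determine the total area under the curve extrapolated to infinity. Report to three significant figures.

AUC = 38.0 mg/L·h

Trapezoidal AUC_0→7:
  [0→4]: (10.47+3.17)/2 × 4 = 27.28
  [4→6]: (3.17+1.74)/2 × 2 = 4.91
  [6→7]: (1.74+1.29)/2 × 1 = 1.515
  Sum = 33.705 mg/L·h
k_e = ln2 / t½ = 0.693147 / 2.32 = 0.2988 h^-1
Extrapolated tail: C_last / k_e = 1.29 / 0.2988 = 4.317
AUC_0→∞ = 33.705 + 4.317 = 38.022 mg/L·h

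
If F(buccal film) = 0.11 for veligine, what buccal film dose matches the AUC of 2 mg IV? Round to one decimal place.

For equal systemic exposure: F × D_ev = D_iv
D_ev = D_iv / F = 2 / 0.11 = 18.1818 mg

D_buccal = 18.2 mg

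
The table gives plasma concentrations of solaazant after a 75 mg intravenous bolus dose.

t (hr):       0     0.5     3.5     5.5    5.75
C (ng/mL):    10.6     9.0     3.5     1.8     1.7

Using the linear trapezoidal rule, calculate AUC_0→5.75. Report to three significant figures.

AUC = 29.4 ng/mL·hr

Trapezoidal AUC_0→5.75:
  [0→0.5]: (10.6+9.0)/2 × 0.5 = 4.9
  [0.5→3.5]: (9.0+3.5)/2 × 3 = 18.75
  [3.5→5.5]: (3.5+1.8)/2 × 2 = 5.3
  [5.5→5.75]: (1.8+1.7)/2 × 0.25 = 0.4375
  Sum = 29.3875 ng/mL·hr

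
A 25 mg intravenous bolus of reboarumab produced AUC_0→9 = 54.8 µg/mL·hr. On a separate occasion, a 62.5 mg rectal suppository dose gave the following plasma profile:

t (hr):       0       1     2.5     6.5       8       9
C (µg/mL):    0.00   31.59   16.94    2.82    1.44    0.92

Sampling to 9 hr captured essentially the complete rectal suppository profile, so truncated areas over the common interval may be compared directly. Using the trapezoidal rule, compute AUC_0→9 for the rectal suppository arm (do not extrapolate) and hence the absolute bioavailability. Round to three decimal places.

F = 0.701

Trapezoidal AUC_0→9 (rectal suppository):
  [0→1]: (0.00+31.59)/2 × 1 = 15.795
  [1→2.5]: (31.59+16.94)/2 × 1.5 = 36.3975
  [2.5→6.5]: (16.94+2.82)/2 × 4 = 39.52
  [6.5→8]: (2.82+1.44)/2 × 1.5 = 3.195
  [8→9]: (1.44+0.92)/2 × 1 = 1.18
  Sum = 96.0875 µg/mL·hr
F = (AUC_ev/D_ev)/(AUC_iv/D_iv) = (96.0875/62.5)/(54.8/25) = 1.5374/2.192 = 0.7014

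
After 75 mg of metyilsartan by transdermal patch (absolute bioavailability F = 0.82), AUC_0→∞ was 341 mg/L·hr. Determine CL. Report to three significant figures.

CL = 0.180 L/hr

CL = F × Dose / AUC_0→∞
   = 0.82 × 75 / 341 = 0.180352 L/hr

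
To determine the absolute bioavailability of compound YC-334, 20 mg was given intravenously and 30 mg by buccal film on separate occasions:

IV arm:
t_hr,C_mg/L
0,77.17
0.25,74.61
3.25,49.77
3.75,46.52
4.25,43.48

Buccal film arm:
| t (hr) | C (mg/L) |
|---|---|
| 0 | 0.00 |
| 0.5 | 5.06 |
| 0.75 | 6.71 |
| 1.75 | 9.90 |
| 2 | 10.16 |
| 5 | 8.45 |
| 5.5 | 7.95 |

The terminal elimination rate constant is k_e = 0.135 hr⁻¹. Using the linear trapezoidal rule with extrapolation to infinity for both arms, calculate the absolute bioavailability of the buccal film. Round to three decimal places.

Trapezoidal AUC_0→4.25 (IV):
  [0→0.25]: (77.17+74.61)/2 × 0.25 = 18.9725
  [0.25→3.25]: (74.61+49.77)/2 × 3 = 186.57
  [3.25→3.75]: (49.77+46.52)/2 × 0.5 = 24.0725
  [3.75→4.25]: (46.52+43.48)/2 × 0.5 = 22.5
  Sum = 252.115 mg/L·hr
IV tail: 43.48/0.135 = 322.074; AUC_iv,0→∞ = 252.115 + 322.074 = 574.189 mg/L·hr
Trapezoidal AUC_0→5.5 (buccal film):
  [0→0.5]: (0.00+5.06)/2 × 0.5 = 1.265
  [0.5→0.75]: (5.06+6.71)/2 × 0.25 = 1.47125
  [0.75→1.75]: (6.71+9.90)/2 × 1 = 8.305
  [1.75→2]: (9.90+10.16)/2 × 0.25 = 2.5075
  [2→5]: (10.16+8.45)/2 × 3 = 27.915
  [5→5.5]: (8.45+7.95)/2 × 0.5 = 4.1
  Sum = 45.56375 mg/L·hr
buccal film tail: 7.95/0.135 = 58.889; AUC_ev,0→∞ = 45.56375 + 58.889 = 104.45275 mg/L·hr
F = (AUC_ev/D_ev)/(AUC_iv/D_iv) = (104.45275/30)/(574.189/20) = 3.48176/28.70945 = 0.1213

F = 0.121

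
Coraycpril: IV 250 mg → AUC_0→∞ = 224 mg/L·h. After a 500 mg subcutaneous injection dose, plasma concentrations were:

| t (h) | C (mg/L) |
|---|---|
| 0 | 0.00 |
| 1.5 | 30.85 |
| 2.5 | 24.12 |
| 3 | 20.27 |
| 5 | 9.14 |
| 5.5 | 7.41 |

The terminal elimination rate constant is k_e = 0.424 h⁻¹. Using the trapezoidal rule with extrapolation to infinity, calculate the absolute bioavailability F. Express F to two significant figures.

F = 0.25

Trapezoidal AUC_0→5.5 (subcutaneous injection):
  [0→1.5]: (0.00+30.85)/2 × 1.5 = 23.1375
  [1.5→2.5]: (30.85+24.12)/2 × 1 = 27.485
  [2.5→3]: (24.12+20.27)/2 × 0.5 = 11.0975
  [3→5]: (20.27+9.14)/2 × 2 = 29.41
  [5→5.5]: (9.14+7.41)/2 × 0.5 = 4.1375
  Sum = 95.2675 mg/L·h
Tail: C_last/k_e = 7.41/0.424 = 17.476
AUC_0→∞ (subcutaneous injection) = 95.2675 + 17.476 = 112.7435 mg/L·h
F = (AUC_ev/D_ev)/(AUC_iv/D_iv) = (112.7435/500)/(224/250) = 0.225487/0.896 = 0.2517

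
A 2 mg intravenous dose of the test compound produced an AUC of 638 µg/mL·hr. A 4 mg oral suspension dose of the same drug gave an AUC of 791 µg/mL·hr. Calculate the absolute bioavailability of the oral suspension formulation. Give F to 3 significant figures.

F = (AUC_ev / D_ev) / (AUC_iv / D_iv)
  = (791/4) / (638/2)
  = 197.75 / 319 = 0.6199

F = 0.620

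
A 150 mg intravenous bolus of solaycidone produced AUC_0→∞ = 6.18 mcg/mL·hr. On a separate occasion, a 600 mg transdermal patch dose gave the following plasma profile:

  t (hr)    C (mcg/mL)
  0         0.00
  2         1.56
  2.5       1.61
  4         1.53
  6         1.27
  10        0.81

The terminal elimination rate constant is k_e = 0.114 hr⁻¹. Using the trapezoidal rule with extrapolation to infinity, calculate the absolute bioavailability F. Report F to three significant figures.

Trapezoidal AUC_0→10 (transdermal patch):
  [0→2]: (0.00+1.56)/2 × 2 = 1.56
  [2→2.5]: (1.56+1.61)/2 × 0.5 = 0.7925
  [2.5→4]: (1.61+1.53)/2 × 1.5 = 2.355
  [4→6]: (1.53+1.27)/2 × 2 = 2.8
  [6→10]: (1.27+0.81)/2 × 4 = 4.16
  Sum = 11.6675 mcg/mL·hr
Tail: C_last/k_e = 0.81/0.114 = 7.105
AUC_0→∞ (transdermal patch) = 11.6675 + 7.105 = 18.7725 mcg/mL·hr
F = (AUC_ev/D_ev)/(AUC_iv/D_iv) = (18.7725/600)/(6.18/150) = 0.0312875/0.0412 = 0.7594

F = 0.759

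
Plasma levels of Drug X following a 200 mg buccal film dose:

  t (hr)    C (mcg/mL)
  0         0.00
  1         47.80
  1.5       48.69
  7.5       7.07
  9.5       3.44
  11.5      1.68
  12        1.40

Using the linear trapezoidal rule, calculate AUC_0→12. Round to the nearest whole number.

Trapezoidal AUC_0→12:
  [0→1]: (0.00+47.80)/2 × 1 = 23.9
  [1→1.5]: (47.80+48.69)/2 × 0.5 = 24.1225
  [1.5→7.5]: (48.69+7.07)/2 × 6 = 167.28
  [7.5→9.5]: (7.07+3.44)/2 × 2 = 10.51
  [9.5→11.5]: (3.44+1.68)/2 × 2 = 5.12
  [11.5→12]: (1.68+1.40)/2 × 0.5 = 0.77
  Sum = 231.7025 mcg/mL·hr

AUC = 232 mcg/mL·hr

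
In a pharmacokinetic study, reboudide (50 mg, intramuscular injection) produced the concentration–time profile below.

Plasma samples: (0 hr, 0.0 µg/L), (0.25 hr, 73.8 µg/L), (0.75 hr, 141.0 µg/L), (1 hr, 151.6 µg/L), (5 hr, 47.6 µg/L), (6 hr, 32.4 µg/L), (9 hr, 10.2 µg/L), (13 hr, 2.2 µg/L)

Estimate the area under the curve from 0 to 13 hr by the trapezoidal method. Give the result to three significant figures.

Trapezoidal AUC_0→13:
  [0→0.25]: (0.0+73.8)/2 × 0.25 = 9.225
  [0.25→0.75]: (73.8+141.0)/2 × 0.5 = 53.7
  [0.75→1]: (141.0+151.6)/2 × 0.25 = 36.575
  [1→5]: (151.6+47.6)/2 × 4 = 398.4
  [5→6]: (47.6+32.4)/2 × 1 = 40.0
  [6→9]: (32.4+10.2)/2 × 3 = 63.9
  [9→13]: (10.2+2.2)/2 × 4 = 24.8
  Sum = 626.6 µg/L·hr

AUC = 627 µg/L·hr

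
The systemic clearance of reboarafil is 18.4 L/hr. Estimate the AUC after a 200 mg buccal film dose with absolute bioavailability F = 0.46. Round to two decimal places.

AUC = 5.00 mg/L·hr

AUC_0→∞ = F × Dose / CL
        = 0.46 × 200 / 18.4 = 5 mg/L·hr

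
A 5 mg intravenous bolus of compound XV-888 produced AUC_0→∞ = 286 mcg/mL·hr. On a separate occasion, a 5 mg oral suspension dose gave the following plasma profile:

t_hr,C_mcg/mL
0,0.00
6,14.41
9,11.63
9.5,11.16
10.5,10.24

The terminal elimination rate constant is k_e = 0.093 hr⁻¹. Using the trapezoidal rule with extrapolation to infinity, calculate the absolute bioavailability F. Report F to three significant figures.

Trapezoidal AUC_0→10.5 (oral suspension):
  [0→6]: (0.00+14.41)/2 × 6 = 43.23
  [6→9]: (14.41+11.63)/2 × 3 = 39.06
  [9→9.5]: (11.63+11.16)/2 × 0.5 = 5.6975
  [9.5→10.5]: (11.16+10.24)/2 × 1 = 10.7
  Sum = 98.6875 mcg/mL·hr
Tail: C_last/k_e = 10.24/0.093 = 110.108
AUC_0→∞ (oral suspension) = 98.6875 + 110.108 = 208.7955 mcg/mL·hr
F = (AUC_ev/D_ev)/(AUC_iv/D_iv) = (208.7955/5)/(286/5) = 41.7591/57.2 = 0.7301

F = 0.730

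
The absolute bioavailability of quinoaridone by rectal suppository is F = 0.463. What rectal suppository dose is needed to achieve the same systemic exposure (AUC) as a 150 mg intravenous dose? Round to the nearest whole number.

For equal systemic exposure: F × D_ev = D_iv
D_ev = D_iv / F = 150 / 0.463 = 323.974 mg

D_rectal = 324 mg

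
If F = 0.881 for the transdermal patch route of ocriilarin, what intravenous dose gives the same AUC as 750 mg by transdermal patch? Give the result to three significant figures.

D_iv = 661 mg

Systemic exposure from an extravascular dose = F × D_ev, so the equivalent IV dose is F × D_ev.
D_iv = F × D_ev = 0.881 × 750 = 660.75 mg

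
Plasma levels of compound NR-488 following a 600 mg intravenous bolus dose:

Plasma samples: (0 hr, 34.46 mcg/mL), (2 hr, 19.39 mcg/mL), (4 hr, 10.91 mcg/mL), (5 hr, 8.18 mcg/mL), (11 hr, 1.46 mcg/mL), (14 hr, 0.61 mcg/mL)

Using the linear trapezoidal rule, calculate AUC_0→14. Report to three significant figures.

AUC = 126 mcg/mL·hr

Trapezoidal AUC_0→14:
  [0→2]: (34.46+19.39)/2 × 2 = 53.85
  [2→4]: (19.39+10.91)/2 × 2 = 30.3
  [4→5]: (10.91+8.18)/2 × 1 = 9.545
  [5→11]: (8.18+1.46)/2 × 6 = 28.92
  [11→14]: (1.46+0.61)/2 × 3 = 3.105
  Sum = 125.72 mcg/mL·hr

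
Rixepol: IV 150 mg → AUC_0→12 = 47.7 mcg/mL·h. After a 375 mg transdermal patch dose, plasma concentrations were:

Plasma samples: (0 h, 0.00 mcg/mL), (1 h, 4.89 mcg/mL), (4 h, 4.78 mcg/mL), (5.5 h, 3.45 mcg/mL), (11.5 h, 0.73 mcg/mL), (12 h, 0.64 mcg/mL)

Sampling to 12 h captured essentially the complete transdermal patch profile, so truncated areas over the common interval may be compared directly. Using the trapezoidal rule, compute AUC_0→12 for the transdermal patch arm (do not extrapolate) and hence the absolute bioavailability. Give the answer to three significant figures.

Trapezoidal AUC_0→12 (transdermal patch):
  [0→1]: (0.00+4.89)/2 × 1 = 2.445
  [1→4]: (4.89+4.78)/2 × 3 = 14.505
  [4→5.5]: (4.78+3.45)/2 × 1.5 = 6.1725
  [5.5→11.5]: (3.45+0.73)/2 × 6 = 12.54
  [11.5→12]: (0.73+0.64)/2 × 0.5 = 0.3425
  Sum = 36.005 mcg/mL·h
F = (AUC_ev/D_ev)/(AUC_iv/D_iv) = (36.005/375)/(47.7/150) = 0.0960133/0.318 = 0.3019

F = 0.302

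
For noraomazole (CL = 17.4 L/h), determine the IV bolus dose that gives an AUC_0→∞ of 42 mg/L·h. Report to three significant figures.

Dose = 731 mg

Dose_iv = CL × AUC_0→∞
     = 17.4 × 42 = 730.8 mg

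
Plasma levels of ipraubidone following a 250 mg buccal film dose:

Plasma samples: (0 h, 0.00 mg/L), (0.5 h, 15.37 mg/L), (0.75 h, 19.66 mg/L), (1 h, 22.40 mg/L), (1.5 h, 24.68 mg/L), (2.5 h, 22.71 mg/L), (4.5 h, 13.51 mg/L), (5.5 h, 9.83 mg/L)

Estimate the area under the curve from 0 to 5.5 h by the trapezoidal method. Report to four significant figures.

AUC = 96.83 mg/L·h

Trapezoidal AUC_0→5.5:
  [0→0.5]: (0.00+15.37)/2 × 0.5 = 3.8425
  [0.5→0.75]: (15.37+19.66)/2 × 0.25 = 4.37875
  [0.75→1]: (19.66+22.40)/2 × 0.25 = 5.2575
  [1→1.5]: (22.40+24.68)/2 × 0.5 = 11.77
  [1.5→2.5]: (24.68+22.71)/2 × 1 = 23.695
  [2.5→4.5]: (22.71+13.51)/2 × 2 = 36.22
  [4.5→5.5]: (13.51+9.83)/2 × 1 = 11.67
  Sum = 96.83375 mg/L·h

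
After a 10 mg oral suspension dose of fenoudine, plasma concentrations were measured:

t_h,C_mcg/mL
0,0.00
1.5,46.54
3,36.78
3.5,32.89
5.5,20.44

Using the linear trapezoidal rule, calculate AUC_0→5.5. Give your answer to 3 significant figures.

Trapezoidal AUC_0→5.5:
  [0→1.5]: (0.00+46.54)/2 × 1.5 = 34.905
  [1.5→3]: (46.54+36.78)/2 × 1.5 = 62.49
  [3→3.5]: (36.78+32.89)/2 × 0.5 = 17.4175
  [3.5→5.5]: (32.89+20.44)/2 × 2 = 53.33
  Sum = 168.1425 mcg/mL·h

AUC = 168 mcg/mL·h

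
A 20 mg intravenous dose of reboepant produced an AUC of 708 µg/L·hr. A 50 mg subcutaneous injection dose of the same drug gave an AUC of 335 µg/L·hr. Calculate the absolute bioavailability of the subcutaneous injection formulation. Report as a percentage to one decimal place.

F = 18.9%

F = (AUC_ev / D_ev) / (AUC_iv / D_iv)
  = (335/50) / (708/20)
  = 6.7 / 35.4 = 0.1893
  = 18.93%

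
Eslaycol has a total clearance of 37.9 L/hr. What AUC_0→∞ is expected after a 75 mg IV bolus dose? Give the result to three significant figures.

AUC = 1.98 mg/L·hr

AUC_0→∞ = Dose_iv / CL
        = 75 / 37.9 = 1.97889 mg/L·hr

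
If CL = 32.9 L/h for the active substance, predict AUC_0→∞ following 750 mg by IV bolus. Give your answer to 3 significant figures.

AUC_0→∞ = Dose_iv / CL
        = 750 / 32.9 = 22.7964 mg/L·h

AUC = 22.8 mg/L·h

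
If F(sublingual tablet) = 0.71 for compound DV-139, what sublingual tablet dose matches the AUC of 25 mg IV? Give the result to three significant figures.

D_sublingual = 35.2 mg

For equal systemic exposure: F × D_ev = D_iv
D_ev = D_iv / F = 25 / 0.71 = 35.2113 mg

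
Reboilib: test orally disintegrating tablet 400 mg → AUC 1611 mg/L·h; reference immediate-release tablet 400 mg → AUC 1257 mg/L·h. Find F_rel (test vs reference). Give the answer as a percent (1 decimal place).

F_rel = (AUC_test/D_test) / (AUC_ref/D_ref)
      = (1611/400) / (1257/400)
      = 4.0275 / 3.1425 = 1.2816 = 128.16%

F_rel = 128.2%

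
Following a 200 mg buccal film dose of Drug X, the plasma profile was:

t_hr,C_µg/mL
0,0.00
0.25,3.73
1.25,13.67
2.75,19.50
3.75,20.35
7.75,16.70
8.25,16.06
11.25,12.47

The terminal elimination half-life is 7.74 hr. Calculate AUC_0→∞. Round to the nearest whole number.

Trapezoidal AUC_0→11.25:
  [0→0.25]: (0.00+3.73)/2 × 0.25 = 0.46625
  [0.25→1.25]: (3.73+13.67)/2 × 1 = 8.7
  [1.25→2.75]: (13.67+19.50)/2 × 1.5 = 24.8775
  [2.75→3.75]: (19.50+20.35)/2 × 1 = 19.925
  [3.75→7.75]: (20.35+16.70)/2 × 4 = 74.1
  [7.75→8.25]: (16.70+16.06)/2 × 0.5 = 8.19
  [8.25→11.25]: (16.06+12.47)/2 × 3 = 42.795
  Sum = 179.05375 µg/mL·hr
k_e = ln2 / t½ = 0.693147 / 7.74 = 0.0896 hr^-1
Extrapolated tail: C_last / k_e = 12.47 / 0.0896 = 139.174
AUC_0→∞ = 179.05375 + 139.174 = 318.22775 µg/mL·hr

AUC = 318 µg/mL·hr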